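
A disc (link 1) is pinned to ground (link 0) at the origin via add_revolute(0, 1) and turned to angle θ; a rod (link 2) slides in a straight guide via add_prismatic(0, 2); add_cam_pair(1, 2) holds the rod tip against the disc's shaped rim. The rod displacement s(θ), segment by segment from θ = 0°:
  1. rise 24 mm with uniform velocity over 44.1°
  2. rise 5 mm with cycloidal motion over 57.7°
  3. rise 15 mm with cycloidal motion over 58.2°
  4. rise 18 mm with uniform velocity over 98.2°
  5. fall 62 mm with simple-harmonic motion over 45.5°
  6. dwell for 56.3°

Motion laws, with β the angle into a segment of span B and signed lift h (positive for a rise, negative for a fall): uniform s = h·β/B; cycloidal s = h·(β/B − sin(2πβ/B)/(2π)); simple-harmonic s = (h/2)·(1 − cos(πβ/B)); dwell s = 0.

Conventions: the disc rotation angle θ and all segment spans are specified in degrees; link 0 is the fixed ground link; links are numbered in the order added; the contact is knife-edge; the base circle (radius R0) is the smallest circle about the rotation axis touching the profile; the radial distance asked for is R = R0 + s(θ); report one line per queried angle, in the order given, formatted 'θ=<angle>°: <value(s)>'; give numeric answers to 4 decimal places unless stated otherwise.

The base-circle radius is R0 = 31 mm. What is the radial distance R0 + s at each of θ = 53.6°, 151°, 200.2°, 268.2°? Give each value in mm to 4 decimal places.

segment 1 (0° to 44.1°, uniform, h = 24) is passed completely: s = 0.0000 + (24) = 24.0000
θ = 53.6° falls in segment 2 (44.1° to 101.8°, cycloidal, h = 5): β = 53.6 − 44.1 = 9.5°, B = 57.7°; Δs = 5·(0.1646 − sin(2π·0.1646)/(2π)) = 0.1392; s = 24.0000 + 0.1392 = 24.1392
segment 2 (44.1° to 101.8°, cycloidal, h = 5) is passed completely: s = 24.0000 + (5) = 29.0000
θ = 151° falls in segment 3 (101.8° to 160°, cycloidal, h = 15): β = 151 − 101.8 = 49.2°, B = 58.2°; Δs = 15·(0.8454 − sin(2π·0.8454)/(2π)) = 14.6519; s = 29.0000 + 14.6519 = 43.6519
segment 3 (101.8° to 160°, cycloidal, h = 15) is passed completely: s = 29.0000 + (15) = 44.0000
θ = 200.2° falls in segment 4 (160° to 258.2°, uniform, h = 18): β = 200.2 − 160 = 40.2°, B = 98.2°; Δs = 18·40.2/98.2 = 7.3686; s = 44.0000 + 7.3686 = 51.3686
segment 4 (160° to 258.2°, uniform, h = 18) is passed completely: s = 44.0000 + (18) = 62.0000
θ = 268.2° falls in segment 5 (258.2° to 303.7°, simple-harmonic, h = -62): β = 268.2 − 258.2 = 10°, B = 45.5°; Δs = -62/2·(1 − cos(π·0.2198)) = -7.1005; s = 62.0000 − 7.1005 = 54.8995
θ=53.6°: R = R0 + s = 31 + 24.1392 = 55.1392
θ=151°: R = R0 + s = 31 + 43.6519 = 74.6519
θ=200.2°: R = R0 + s = 31 + 51.3686 = 82.3686
θ=268.2°: R = R0 + s = 31 + 54.8995 = 85.8995

θ=53.6°: 55.1392
θ=151°: 74.6519
θ=200.2°: 82.3686
θ=268.2°: 85.8995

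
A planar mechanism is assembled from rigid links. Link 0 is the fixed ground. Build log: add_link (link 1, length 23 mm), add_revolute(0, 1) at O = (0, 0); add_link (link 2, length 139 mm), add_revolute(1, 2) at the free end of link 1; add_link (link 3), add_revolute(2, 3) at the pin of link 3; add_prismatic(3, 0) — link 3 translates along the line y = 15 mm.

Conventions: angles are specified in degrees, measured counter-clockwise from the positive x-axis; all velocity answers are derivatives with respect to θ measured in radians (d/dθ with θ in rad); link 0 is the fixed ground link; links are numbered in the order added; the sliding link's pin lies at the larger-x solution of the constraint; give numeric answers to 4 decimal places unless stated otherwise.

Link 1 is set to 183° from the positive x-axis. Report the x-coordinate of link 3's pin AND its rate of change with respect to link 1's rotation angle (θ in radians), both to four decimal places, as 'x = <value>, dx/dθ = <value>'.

geometry: r = 23 mm, L = 139 mm, e = 15 mm
crank pin P = (r cos θ, r sin θ) = (-22.968479, -1.203727)
h = r sin θ − e = -1.203727 − 15 = -16.203727
x = r cos θ + √(L² − h²) = -22.968479 + 138.052306 = 115.083827
dx/dθ = −r sin θ − h·r cos θ/√(L² − h²) (θ in radians; h = -16.203727) = -1.492171

x = 115.0838, dx/dθ = -1.4922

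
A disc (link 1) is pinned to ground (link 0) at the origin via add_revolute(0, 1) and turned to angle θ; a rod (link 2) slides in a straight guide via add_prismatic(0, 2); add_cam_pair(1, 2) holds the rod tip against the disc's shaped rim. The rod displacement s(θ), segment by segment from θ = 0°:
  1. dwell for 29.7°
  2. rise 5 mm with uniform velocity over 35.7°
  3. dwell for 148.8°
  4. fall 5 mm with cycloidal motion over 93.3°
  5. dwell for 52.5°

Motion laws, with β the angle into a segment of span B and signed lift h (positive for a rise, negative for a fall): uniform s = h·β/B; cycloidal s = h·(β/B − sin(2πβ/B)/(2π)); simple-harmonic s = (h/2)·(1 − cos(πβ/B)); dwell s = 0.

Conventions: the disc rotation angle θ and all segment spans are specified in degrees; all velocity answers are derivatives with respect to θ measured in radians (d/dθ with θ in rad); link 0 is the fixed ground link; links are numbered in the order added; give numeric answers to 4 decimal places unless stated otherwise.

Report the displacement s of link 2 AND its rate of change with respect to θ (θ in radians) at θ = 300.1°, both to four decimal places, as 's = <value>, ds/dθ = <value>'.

segment 1 (0° to 29.7°, dwell): s unchanged at 0.0000
segment 2 (29.7° to 65.4°, uniform, h = 5) is passed completely: s = 0.0000 + (5) = 5.0000
segment 3 (65.4° to 214.2°, dwell): s unchanged at 5.0000
θ = 300.1° falls in segment 4 (214.2° to 307.5°, cycloidal, h = -5): β = 300.1 − 214.2 = 85.9°, B = 93.3°; Δs = -5·(0.9207 − sin(2π·0.9207)/(2π)) = -4.9838; s = 5.0000 − 4.9838 = 0.0162
velocity in seg [214.2°–307.5°] (cycloidal), θ in radians: β = 85.9° = 1.4992 rad, B = 93.3° = 1.6284 rad; ds/dθ = (h/B)(1 − cos(2πβ/B)) = ((-5)/1.6284)(1 − cos(2π·0.9207)) = -0.373452 mm/rad

s = 0.0162, ds/dθ = -0.3735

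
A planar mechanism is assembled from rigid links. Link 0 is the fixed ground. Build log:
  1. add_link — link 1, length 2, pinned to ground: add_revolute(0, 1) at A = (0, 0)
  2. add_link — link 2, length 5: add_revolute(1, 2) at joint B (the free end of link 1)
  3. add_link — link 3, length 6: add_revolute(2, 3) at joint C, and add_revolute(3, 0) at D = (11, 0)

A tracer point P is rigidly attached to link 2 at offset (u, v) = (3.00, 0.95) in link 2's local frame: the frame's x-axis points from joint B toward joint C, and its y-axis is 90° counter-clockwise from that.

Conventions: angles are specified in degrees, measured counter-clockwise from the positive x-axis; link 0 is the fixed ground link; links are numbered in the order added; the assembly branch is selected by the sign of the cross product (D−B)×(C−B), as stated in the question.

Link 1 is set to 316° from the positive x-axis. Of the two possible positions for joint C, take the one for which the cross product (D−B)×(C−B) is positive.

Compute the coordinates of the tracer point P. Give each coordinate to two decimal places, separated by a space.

A=(0,0), D=(11.00,0)
B = A + 2.00·(cos316°, sin316°) = (1.4387, -1.3893)
|BD| = 9.6617
circle(B,5.00) ∩ circle(D,6.00): a=4.2616, h=2.6151
  candidates: C₊=(5.2800,1.8114) cross=25.266; C₋=(6.0320,-3.3644) cross=-25.266
  branch + wants cross > 0 → take C=(5.2800,1.8114) (cross=25.266)
ex = (C−B)/|BC| = (0.7683,0.6401); ey = (-0.6401,0.7683)
P = B + 3.00·ex + 0.95·ey = (3.1353,1.2610)

3.14 1.26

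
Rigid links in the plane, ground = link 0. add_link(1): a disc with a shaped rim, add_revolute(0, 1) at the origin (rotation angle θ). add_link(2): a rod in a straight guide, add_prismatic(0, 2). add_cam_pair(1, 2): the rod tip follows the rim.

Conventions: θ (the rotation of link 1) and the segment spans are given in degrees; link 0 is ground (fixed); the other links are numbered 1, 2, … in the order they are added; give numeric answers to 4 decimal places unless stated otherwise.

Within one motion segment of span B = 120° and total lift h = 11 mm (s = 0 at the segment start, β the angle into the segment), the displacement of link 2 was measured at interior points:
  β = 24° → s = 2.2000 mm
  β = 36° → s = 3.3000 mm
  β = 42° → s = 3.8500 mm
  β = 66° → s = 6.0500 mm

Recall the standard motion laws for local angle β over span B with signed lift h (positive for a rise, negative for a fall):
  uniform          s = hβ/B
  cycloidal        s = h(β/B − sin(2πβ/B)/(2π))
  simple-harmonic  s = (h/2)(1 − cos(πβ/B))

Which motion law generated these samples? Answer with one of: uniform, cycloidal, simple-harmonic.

candidates at β/B = r: uniform s = h·r (linear in β); cycloidal s = h·(r − sin(2πr)/(2π)); simple-harmonic s = (h/2)(1 − cos(πr))
β=24°: printed 2.2000 | uniform 2.2000, cycloidal 0.5350, simple-harmonic 1.0504
β=36°: printed 3.3000 | uniform 3.3000, cycloidal 1.6350, simple-harmonic 2.2672
β=42°: printed 3.8500 | uniform 3.8500, cycloidal 2.4337, simple-harmonic 3.0031
β=66°: printed 6.0500 | uniform 6.0500, cycloidal 6.5910, simple-harmonic 6.3604
only one law matches every sample → uniform

uniform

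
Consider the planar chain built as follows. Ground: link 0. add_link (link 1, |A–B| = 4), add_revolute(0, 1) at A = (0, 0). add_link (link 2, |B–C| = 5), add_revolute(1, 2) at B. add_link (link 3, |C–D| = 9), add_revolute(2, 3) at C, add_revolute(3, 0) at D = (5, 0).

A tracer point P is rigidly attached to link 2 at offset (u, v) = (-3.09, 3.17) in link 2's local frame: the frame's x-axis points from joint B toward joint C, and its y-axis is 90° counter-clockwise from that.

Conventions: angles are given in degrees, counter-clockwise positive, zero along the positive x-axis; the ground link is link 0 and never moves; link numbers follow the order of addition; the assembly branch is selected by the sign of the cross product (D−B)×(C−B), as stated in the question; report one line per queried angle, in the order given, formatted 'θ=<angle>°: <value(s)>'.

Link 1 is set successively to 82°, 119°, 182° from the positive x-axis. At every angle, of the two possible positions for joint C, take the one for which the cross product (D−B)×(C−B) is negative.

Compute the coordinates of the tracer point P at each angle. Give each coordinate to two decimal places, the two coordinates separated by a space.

A=(0,0), D=(5.00,0)
θ=82°: B = A + 4.00·(cos82°, sin82°) = (0.5567, 3.9611)
θ=82°: |BD| = 5.9526
θ=82°: circle(B,5.00) ∩ circle(D,9.00): a=-1.7276, h=4.6921
θ=82°:   candidates: C₊=(2.3894,8.6131) cross=27.930; C₋=(-3.8551,1.6083) cross=-27.930
θ=82°:   branch - wants cross < 0 → take C=(-3.8551,1.6083) (cross=-27.930)
θ=82°: ex = (C−B)/|BC| = (-0.8824,-0.4706); ey = (0.4706,-0.8824)
θ=82°: P = B + -3.09·ex + 3.17·ey = (4.7749,2.6180)
θ=119°: B = A + 4.00·(cos119°, sin119°) = (-1.9392, 3.4985)
θ=119°: |BD| = 7.7713
θ=119°: circle(B,5.00) ∩ circle(D,9.00): a=0.2826, h=4.9920
θ=119°:   candidates: C₊=(0.5604,7.8288) cross=38.794; C₋=(-3.9342,-1.0863) cross=-38.794
θ=119°:   branch - wants cross < 0 → take C=(-3.9342,-1.0863) (cross=-38.794)
θ=119°: ex = (C−B)/|BC| = (-0.3990,-0.9170); ey = (0.9170,-0.3990)
θ=119°: P = B + -3.09·ex + 3.17·ey = (2.2004,5.0671)
θ=182°: B = A + 4.00·(cos182°, sin182°) = (-3.9976, -0.1396)
θ=182°: |BD| = 8.9986
θ=182°: circle(B,5.00) ∩ circle(D,9.00): a=1.3877, h=4.8036
θ=182°:   candidates: C₊=(-2.6845,4.6849) cross=43.226; C₋=(-2.5355,-4.9210) cross=-43.226
θ=182°:   branch - wants cross < 0 → take C=(-2.5355,-4.9210) (cross=-43.226)
θ=182°: ex = (C−B)/|BC| = (0.2924,-0.9563); ey = (0.9563,0.2924)
θ=182°: P = B + -3.09·ex + 3.17·ey = (-1.8697,3.7423)

θ=82°: 4.77 2.62
θ=119°: 2.20 5.07
θ=182°: -1.87 3.74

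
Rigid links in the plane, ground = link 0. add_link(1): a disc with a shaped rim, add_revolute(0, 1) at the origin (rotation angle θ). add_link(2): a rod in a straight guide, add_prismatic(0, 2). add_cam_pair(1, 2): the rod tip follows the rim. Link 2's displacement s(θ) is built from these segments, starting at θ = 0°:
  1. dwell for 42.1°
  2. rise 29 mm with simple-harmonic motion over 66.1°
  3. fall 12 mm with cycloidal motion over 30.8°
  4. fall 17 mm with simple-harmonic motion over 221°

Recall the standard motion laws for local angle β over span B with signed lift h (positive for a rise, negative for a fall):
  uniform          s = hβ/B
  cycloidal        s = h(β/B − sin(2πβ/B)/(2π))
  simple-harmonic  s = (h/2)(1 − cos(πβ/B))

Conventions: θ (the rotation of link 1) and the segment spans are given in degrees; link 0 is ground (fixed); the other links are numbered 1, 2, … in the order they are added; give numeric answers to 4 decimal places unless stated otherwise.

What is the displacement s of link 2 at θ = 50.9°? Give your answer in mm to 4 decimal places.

segment 1 (0° to 42.1°, dwell): s unchanged at 0.0000
θ = 50.9° falls in segment 2 (42.1° to 108.2°, simple-harmonic, h = 29): β = 50.9 − 42.1 = 8.8°, B = 66.1°; Δs = 29/2·(1 − cos(π·0.1331)) = 1.2499; s = 0.0000 + 1.2499 = 1.2499

1.2499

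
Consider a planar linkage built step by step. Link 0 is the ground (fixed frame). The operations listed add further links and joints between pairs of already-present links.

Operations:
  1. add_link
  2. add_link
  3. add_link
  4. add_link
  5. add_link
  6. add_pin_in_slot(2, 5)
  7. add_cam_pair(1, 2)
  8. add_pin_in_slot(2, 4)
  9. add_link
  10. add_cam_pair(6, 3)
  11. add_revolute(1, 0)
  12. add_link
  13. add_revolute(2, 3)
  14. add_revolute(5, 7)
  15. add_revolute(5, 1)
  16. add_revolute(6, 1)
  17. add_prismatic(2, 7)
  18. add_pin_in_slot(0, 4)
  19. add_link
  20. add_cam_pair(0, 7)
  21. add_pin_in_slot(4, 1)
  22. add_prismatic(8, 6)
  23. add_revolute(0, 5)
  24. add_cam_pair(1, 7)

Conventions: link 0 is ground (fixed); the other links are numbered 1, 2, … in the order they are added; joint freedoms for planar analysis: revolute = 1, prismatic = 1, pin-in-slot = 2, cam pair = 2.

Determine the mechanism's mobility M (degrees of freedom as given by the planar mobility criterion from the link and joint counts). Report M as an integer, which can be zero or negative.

ground; <1,0,0>
#1 <2,0,0>
#2 <3,0,0>
#3 <4,0,0>
#4 <5,0,0>
#5 <6,0,0>
PS:2↔5 J2 <6,0,1>
C:1↔2 J2 <6,0,2>
PS:2↔4 J2 <6,0,3>
#6 <7,0,3>
C:6↔3 J2 <7,0,4>
R:1↔0 J1 <7,1,4>
#7 <8,1,4>
R:2↔3 J1 <8,2,4>
R:5↔7 J1 <8,3,4>
R:5↔1 J1 <8,4,4>
R:6↔1 J1 <8,5,4>
P:2↔7 J1 <8,6,4>
PS:0↔4 J2 <8,6,5>
#8 <9,6,5>
C:0↔7 J2 <9,6,6>
PS:4↔1 J2 <9,6,7>
P:8↔6 J1 <9,7,7>
R:0↔5 J1 <9,8,7>
C:1↔7 J2 <9,8,8>
3×8 − 2×8 − 1×8 = 0

M = 0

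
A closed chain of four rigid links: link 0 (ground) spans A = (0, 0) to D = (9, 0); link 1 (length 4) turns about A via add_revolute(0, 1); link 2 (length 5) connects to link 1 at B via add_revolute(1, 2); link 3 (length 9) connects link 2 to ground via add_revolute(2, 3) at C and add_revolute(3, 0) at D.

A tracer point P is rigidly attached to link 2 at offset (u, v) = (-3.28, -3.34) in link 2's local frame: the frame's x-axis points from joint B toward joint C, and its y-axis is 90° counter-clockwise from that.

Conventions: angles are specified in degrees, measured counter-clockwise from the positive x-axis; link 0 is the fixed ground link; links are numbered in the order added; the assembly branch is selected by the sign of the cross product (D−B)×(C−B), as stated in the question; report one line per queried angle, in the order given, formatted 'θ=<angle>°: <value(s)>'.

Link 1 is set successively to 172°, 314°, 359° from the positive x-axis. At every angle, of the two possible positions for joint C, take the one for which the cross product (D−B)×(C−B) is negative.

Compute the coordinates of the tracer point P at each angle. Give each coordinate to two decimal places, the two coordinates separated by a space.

A=(0,0), D=(9.00,0)
θ=172°: B = A + 4.00·(cos172°, sin172°) = (-3.9611, 0.5567)
θ=172°: |BD| = 12.9730
θ=172°: circle(B,5.00) ∩ circle(D,9.00): a=4.3282, h=2.5034
θ=172°:   candidates: C₊=(0.4705,2.8720) cross=32.476; C₋=(0.2557,-2.1301) cross=-32.476
θ=172°:   branch - wants cross < 0 → take C=(0.2557,-2.1301) (cross=-32.476)
θ=172°: ex = (C−B)/|BC| = (0.8434,-0.5374); ey = (0.5374,0.8434)
θ=172°: P = B + -3.28·ex + -3.34·ey = (-8.5220,-0.4976)
θ=314°: B = A + 4.00·(cos314°, sin314°) = (2.7786, -2.8774)
θ=314°: |BD| = 6.8545
θ=314°: circle(B,5.00) ∩ circle(D,9.00): a=-0.6576, h=4.9566
θ=314°:   candidates: C₊=(0.1011,1.3453) cross=33.975; C₋=(4.2624,-7.6521) cross=-33.975
θ=314°:   branch - wants cross < 0 → take C=(4.2624,-7.6521) (cross=-33.975)
θ=314°: ex = (C−B)/|BC| = (0.2968,-0.9550); ey = (0.9550,0.2968)
θ=314°: P = B + -3.28·ex + -3.34·ey = (-1.3843,-0.7363)
θ=359°: B = A + 4.00·(cos359°, sin359°) = (3.9994, -0.0698)
θ=359°: |BD| = 5.0011
θ=359°: circle(B,5.00) ∩ circle(D,9.00): a=-3.0982, h=3.9244
θ=359°:   candidates: C₊=(0.8467,3.8110) cross=19.626; C₋=(0.9562,-4.0371) cross=-19.626
θ=359°:   branch - wants cross < 0 → take C=(0.9562,-4.0371) (cross=-19.626)
θ=359°: ex = (C−B)/|BC| = (-0.6086,-0.7935); ey = (0.7935,-0.6086)
θ=359°: P = B + -3.28·ex + -3.34·ey = (3.3456,4.5655)

θ=172°: -8.52 -0.50
θ=314°: -1.38 -0.74
θ=359°: 3.35 4.57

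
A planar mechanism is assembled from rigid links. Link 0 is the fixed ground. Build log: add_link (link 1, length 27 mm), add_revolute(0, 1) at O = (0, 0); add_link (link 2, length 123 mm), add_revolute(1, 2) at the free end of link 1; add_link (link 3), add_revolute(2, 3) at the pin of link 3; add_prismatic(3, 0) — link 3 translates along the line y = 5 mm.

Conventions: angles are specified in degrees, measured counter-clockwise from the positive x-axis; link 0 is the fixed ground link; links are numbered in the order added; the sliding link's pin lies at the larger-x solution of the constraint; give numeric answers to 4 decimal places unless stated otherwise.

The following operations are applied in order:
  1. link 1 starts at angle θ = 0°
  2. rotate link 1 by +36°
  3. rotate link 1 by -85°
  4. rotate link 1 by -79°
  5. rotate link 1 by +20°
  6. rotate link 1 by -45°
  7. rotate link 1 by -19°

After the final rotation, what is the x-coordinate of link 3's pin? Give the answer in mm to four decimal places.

geometry: r = 27 mm, L = 123 mm, e = 5 mm; θ starts at 0°
rotate link 1 by +36°: θ ← 0° +36° = 36°
rotate link 1 by -85°: θ ← 36° -85° = -49°
rotate link 1 by -79°: θ ← -49° -79° = -128°
rotate link 1 by +20°: θ ← -128° +20° = -108°
rotate link 1 by -45°: θ ← -108° -45° = -153°
rotate link 1 by -19°: θ ← -153° -19° = -172°
crank pin P = (r cos θ, r sin θ) = (-26.737238, -3.757674)
h = r sin θ − e = -3.757674 − 5 = -8.757674
x = r cos θ + √(L² − h²) = -26.737238 + 122.687828 = 95.950590

95.9506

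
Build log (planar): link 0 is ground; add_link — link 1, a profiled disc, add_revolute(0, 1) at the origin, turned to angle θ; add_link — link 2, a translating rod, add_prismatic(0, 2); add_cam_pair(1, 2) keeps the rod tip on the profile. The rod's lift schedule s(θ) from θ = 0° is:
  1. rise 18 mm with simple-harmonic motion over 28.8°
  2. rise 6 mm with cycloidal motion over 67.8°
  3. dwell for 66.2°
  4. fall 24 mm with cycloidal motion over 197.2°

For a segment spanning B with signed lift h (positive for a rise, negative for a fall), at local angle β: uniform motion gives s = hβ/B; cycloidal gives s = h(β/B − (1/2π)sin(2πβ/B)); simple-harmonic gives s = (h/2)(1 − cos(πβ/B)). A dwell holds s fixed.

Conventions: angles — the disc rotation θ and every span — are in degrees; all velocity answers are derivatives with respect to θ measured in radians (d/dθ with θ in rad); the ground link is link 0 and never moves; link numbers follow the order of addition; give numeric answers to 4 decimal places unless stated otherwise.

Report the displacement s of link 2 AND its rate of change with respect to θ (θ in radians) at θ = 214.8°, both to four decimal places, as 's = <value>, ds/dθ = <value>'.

seg 1 [0°–28.8°] simple-harmonic, h=18: full span → s += 18 → s = 18.0000
seg 2 [28.8°–96.6°] cycloidal, h=6: full span → s += 6 → s = 24.0000
seg 3 [96.6°–162.8°] dwell: s stays 24.0000
seg 4 [162.8°–360°] cycloidal, h=-24: θ=214.8° here. β=52, B=197.2. -24·(0.2637 − sin(2π·0.2637)/(2π)) = -2.5230 → s = 21.4770
velocity in seg [162.8°–360°] (cycloidal), θ in radians: β = 52° = 0.9076 rad, B = 197.2° = 3.4418 rad; ds/dθ = (h/B)(1 − cos(2πβ/B)) = ((-24)/3.4418)(1 − cos(2π·0.2637)) = -7.572257 mm/rad

s = 21.4770, ds/dθ = -7.5723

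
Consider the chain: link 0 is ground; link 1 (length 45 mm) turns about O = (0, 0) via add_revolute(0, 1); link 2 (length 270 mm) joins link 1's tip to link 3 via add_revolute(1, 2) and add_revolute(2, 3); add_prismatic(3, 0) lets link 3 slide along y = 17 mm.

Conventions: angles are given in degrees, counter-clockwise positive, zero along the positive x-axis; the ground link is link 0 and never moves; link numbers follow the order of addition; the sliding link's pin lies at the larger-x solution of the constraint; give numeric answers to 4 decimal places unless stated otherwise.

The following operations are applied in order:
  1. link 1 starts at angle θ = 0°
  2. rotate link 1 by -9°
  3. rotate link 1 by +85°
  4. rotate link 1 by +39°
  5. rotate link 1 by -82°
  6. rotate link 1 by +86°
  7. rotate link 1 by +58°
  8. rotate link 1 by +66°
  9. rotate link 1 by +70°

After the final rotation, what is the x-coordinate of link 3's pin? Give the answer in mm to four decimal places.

geometry: r = 45 mm, L = 270 mm, e = 17 mm; θ starts at 0°
rotate link 1 by -9°: θ ← 0° -9° = -9°
rotate link 1 by +85°: θ ← -9° +85° = 76°
rotate link 1 by +39°: θ ← 76° +39° = 115°
rotate link 1 by -82°: θ ← 115° -82° = 33°
rotate link 1 by +86°: θ ← 33° +86° = 119°
rotate link 1 by +58°: θ ← 119° +58° = 177°
rotate link 1 by +66°: θ ← 177° +66° = 243°
rotate link 1 by +70°: θ ← 243° +70° = 313°
crank pin P = (r cos θ, r sin θ) = (30.689926, -32.910917)
h = r sin θ − e = -32.910917 − 17 = -49.910917
x = r cos θ + √(L² − h²) = 30.689926 + 265.346755 = 296.036681

296.0367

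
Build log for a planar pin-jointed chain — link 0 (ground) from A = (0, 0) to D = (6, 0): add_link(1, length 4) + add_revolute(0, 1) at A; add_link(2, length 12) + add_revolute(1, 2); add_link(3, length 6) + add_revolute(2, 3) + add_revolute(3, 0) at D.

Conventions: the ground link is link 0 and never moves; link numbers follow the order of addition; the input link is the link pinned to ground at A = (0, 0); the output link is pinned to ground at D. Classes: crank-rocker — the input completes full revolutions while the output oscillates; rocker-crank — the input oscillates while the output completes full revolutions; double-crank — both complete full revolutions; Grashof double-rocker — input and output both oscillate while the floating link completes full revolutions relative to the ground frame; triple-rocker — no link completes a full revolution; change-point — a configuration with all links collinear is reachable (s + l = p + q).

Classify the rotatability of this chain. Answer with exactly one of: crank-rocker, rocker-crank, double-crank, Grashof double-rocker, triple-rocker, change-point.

lengths: ground=6, input=4, coupler=12, output=6
sorted: s=4 (shortest), l=12 (longest), p+q=12
s + l = 16 vs p + q = 12
s + l > p + q → non-Grashof → no link fully rotates → triple-rocker

triple-rocker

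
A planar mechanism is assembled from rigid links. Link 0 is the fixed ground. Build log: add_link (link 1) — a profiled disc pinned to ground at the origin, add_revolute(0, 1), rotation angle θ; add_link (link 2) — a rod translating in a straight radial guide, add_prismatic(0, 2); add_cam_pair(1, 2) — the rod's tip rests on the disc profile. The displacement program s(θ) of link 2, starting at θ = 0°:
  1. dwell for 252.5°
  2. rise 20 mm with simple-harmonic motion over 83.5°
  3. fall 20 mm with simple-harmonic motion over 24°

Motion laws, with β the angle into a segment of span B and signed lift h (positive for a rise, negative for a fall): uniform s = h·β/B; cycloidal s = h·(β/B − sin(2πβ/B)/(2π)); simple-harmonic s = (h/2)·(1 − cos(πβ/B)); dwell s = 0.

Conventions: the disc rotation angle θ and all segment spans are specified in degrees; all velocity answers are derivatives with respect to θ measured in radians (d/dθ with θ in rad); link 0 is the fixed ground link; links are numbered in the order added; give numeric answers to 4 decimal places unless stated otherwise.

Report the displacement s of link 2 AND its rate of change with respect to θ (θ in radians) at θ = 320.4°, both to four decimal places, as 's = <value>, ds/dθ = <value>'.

seg 1 [0°–252.5°] dwell: s stays 0.0000
seg 2 [252.5°–336°] simple-harmonic, h=20: θ=320.4° here. β=67.9, B=83.5. 20/2·(1 − cos(π·0.8132)) = 18.3264 → s = 18.3264
velocity in seg [252.5°–336°] (simple-harmonic), θ in radians: β = 67.9° = 1.1851 rad, B = 83.5° = 1.4573 rad; ds/dθ = (πh/(2B)) sin(πβ/B) = (π·20/(2·1.4573)) sin(π·0.8132) = 11.938404 mm/rad

s = 18.3264, ds/dθ = 11.9384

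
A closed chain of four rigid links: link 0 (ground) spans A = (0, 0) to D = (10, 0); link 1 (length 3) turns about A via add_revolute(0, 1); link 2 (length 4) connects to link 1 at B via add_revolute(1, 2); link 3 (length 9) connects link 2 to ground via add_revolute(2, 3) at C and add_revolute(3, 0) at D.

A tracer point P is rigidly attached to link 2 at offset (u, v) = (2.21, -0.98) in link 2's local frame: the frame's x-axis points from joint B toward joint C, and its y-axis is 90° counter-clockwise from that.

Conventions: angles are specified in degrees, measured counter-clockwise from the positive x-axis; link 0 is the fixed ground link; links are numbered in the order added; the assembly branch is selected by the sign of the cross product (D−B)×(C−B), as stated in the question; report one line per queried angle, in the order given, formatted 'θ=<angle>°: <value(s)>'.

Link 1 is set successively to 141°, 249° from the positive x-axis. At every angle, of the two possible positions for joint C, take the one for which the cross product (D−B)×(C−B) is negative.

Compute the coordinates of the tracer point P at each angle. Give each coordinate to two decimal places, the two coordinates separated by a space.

A=(0,0), D=(10.00,0)
θ=141°: B = A + 3.00·(cos141°, sin141°) = (-2.3314, 1.8880)
θ=141°: |BD| = 12.4751
θ=141°: circle(B,4.00) ∩ circle(D,9.00): a=3.6324, h=1.6751
θ=141°:   candidates: C₊=(1.5126,2.9940) cross=20.897; C₋=(1.0056,-0.3175) cross=-20.897
θ=141°:   branch - wants cross < 0 → take C=(1.0056,-0.3175) (cross=-20.897)
θ=141°: ex = (C−B)/|BC| = (0.8343,-0.5514); ey = (0.5514,0.8343)
θ=141°: P = B + 2.21·ex + -0.98·ey = (-1.0281,-0.1481)
θ=249°: B = A + 3.00·(cos249°, sin249°) = (-1.0751, -2.8007)
θ=249°: |BD| = 11.4238
θ=249°: circle(B,4.00) ∩ circle(D,9.00): a=2.8669, h=2.7894
θ=249°:   candidates: C₊=(1.0205,0.6064) cross=31.865; C₋=(2.3882,-4.8021) cross=-31.865
θ=249°:   branch - wants cross < 0 → take C=(2.3882,-4.8021) (cross=-31.865)
θ=249°: ex = (C−B)/|BC| = (0.8658,-0.5003); ey = (0.5003,0.8658)
θ=249°: P = B + 2.21·ex + -0.98·ey = (0.3480,-4.7550)

θ=141°: -1.03 -0.15
θ=249°: 0.35 -4.76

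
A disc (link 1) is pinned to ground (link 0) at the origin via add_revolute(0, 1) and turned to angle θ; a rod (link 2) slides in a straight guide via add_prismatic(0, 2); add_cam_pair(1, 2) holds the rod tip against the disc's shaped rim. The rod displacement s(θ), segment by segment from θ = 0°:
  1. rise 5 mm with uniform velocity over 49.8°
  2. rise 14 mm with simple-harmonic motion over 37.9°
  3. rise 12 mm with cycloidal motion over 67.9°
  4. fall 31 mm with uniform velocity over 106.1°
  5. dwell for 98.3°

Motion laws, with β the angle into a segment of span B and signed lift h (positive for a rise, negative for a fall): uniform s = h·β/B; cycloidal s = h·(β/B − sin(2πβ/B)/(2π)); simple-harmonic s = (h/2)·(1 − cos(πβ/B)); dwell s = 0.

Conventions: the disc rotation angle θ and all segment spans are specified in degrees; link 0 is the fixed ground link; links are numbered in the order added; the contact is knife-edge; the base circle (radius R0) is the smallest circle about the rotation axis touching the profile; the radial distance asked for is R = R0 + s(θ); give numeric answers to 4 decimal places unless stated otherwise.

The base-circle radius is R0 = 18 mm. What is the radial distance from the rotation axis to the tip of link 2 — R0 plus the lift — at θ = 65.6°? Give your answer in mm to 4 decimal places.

segment 1 (0° to 49.8°, uniform, h = 5) is passed completely: s = 0.0000 + (5) = 5.0000
θ = 65.6° falls in segment 2 (49.8° to 87.7°, simple-harmonic, h = 14): β = 65.6 − 49.8 = 15.8°, B = 37.9°; Δs = 14/2·(1 − cos(π·0.4169)) = 5.1929; s = 5.0000 + 5.1929 = 10.1929
R = R0 + s = 18 + 10.1929 = 28.1929

28.1929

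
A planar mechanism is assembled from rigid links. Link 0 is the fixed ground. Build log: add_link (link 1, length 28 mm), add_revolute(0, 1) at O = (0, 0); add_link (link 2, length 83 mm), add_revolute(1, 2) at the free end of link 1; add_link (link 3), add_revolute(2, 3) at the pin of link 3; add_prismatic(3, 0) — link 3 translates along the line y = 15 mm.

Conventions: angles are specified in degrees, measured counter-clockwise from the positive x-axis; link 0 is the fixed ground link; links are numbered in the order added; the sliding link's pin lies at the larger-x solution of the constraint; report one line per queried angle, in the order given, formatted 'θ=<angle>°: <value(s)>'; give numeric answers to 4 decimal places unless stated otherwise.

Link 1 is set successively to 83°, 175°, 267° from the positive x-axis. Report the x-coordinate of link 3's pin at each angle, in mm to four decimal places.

geometry: r = 28 mm, L = 83 mm, e = 15 mm
θ=83°: crank pin P = (r cos θ, r sin θ) = (3.412342, 27.791292)
θ=83°: h = r sin θ − e = 27.791292 − 15 = 12.791292
θ=83°: x = r cos θ + √(L² − h²) = 3.412342 + 82.008432 = 85.420773
θ=175°: crank pin P = (r cos θ, r sin θ) = (-27.893452, 2.440361)
θ=175°: h = r sin θ − e = 2.440361 − 15 = -12.559639
θ=175°: x = r cos θ + √(L² − h²) = -27.893452 + 82.044229 = 54.150777
θ=267°: crank pin P = (r cos θ, r sin θ) = (-1.465407, -27.961627)
θ=267°: h = r sin θ − e = -27.961627 − 15 = -42.961627
θ=267°: x = r cos θ + √(L² − h²) = -1.465407 + 71.016186 = 69.550779

θ=83°: 85.4208
θ=175°: 54.1508
θ=267°: 69.5508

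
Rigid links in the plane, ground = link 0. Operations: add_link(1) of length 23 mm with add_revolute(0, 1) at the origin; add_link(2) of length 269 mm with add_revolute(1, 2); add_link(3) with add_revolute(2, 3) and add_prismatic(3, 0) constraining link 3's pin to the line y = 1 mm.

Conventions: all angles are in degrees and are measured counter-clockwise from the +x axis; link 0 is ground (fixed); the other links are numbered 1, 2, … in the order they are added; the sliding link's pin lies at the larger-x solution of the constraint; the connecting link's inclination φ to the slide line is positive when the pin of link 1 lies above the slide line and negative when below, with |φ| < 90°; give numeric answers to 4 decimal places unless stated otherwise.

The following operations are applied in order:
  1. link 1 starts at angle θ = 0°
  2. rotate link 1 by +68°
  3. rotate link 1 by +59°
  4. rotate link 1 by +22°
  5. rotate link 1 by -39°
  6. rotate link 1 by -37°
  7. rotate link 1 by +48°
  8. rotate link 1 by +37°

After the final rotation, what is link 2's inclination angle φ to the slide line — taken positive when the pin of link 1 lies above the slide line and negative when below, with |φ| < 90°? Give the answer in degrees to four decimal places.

geometry: r = 23 mm, L = 269 mm, e = 1 mm; θ starts at 0°
rotate link 1 by +68°: θ ← 0° +68° = 68°
rotate link 1 by +59°: θ ← 68° +59° = 127°
rotate link 1 by +22°: θ ← 127° +22° = 149°
rotate link 1 by -39°: θ ← 149° -39° = 110°
rotate link 1 by -37°: θ ← 110° -37° = 73°
rotate link 1 by +48°: θ ← 73° +48° = 121°
rotate link 1 by +37°: θ ← 121° +37° = 158°
h = r sin θ − e = 8.615952 − 1 = 7.615952
sin φ = h / L = 7.615952 / 269 = 0.02831209
φ = arcsin(0.02831209) = 1.622380°

1.6224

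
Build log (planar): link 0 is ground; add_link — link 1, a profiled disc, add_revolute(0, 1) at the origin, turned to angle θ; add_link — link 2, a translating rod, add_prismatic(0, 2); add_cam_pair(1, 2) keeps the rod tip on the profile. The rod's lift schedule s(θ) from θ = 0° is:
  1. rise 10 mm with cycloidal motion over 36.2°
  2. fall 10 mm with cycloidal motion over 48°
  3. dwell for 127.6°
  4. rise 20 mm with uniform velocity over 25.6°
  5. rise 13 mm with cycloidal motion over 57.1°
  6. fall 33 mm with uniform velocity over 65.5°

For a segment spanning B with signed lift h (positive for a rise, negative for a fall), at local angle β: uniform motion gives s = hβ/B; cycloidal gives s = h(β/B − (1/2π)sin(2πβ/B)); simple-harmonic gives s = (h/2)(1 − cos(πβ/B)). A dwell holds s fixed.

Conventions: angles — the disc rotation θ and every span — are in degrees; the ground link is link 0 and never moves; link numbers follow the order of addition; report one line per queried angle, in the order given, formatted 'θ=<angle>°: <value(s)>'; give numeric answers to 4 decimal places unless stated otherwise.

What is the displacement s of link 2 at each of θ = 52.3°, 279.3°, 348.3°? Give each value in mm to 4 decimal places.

seg 1 [0°–36.2°] cycloidal, h=10: full span → s += 10 → s = 10.0000
seg 2 [36.2°–84.2°] cycloidal, h=-10: θ=52.3° here. β=16.1, B=48. -10·(0.3354 − sin(2π·0.3354)/(2π)) = -1.9864 → s = 8.0136
seg 2 [36.2°–84.2°] cycloidal, h=-10: full span → s += -10 → s = 0.0000
seg 3 [84.2°–211.8°] dwell: s stays 0.0000
seg 4 [211.8°–237.4°] uniform, h=20: full span → s += 20 → s = 20.0000
seg 5 [237.4°–294.5°] cycloidal, h=13: θ=279.3° here. β=41.9, B=57.1. 13·(0.7338 − sin(2π·0.7338)/(2π)) = 11.5977 → s = 31.5977
seg 5 [237.4°–294.5°] cycloidal, h=13: full span → s += 13 → s = 33.0000
seg 6 [294.5°–360°] uniform, h=-33: θ=348.3° here. β=53.8, B=65.5. -33·53.8/65.5 = -27.1053 → s = 5.8947

θ=52.3°: 8.0136
θ=279.3°: 31.5977
θ=348.3°: 5.8947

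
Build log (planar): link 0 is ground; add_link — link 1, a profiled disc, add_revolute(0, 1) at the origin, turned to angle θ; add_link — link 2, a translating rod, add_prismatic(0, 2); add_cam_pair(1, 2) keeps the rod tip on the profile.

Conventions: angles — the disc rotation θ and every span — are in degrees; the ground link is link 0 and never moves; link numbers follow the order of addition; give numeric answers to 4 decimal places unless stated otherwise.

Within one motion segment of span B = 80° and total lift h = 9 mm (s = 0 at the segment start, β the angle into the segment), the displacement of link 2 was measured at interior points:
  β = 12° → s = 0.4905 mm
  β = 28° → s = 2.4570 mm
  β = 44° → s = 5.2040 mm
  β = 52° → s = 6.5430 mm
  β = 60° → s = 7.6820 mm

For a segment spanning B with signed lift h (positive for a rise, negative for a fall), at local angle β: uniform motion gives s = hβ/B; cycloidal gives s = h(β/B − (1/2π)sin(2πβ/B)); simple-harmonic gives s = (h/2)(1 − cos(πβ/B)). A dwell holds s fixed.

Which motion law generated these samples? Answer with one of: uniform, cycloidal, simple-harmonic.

candidates at β/B = r: uniform s = h·r (linear in β); cycloidal s = h·(r − sin(2πr)/(2π)); simple-harmonic s = (h/2)(1 − cos(πr))
β=12°: printed 0.4905 | uniform 1.3500, cycloidal 0.1912, simple-harmonic 0.4905
β=28°: printed 2.4570 | uniform 3.1500, cycloidal 1.9912, simple-harmonic 2.4570
β=44°: printed 5.2040 | uniform 4.9500, cycloidal 5.3926, simple-harmonic 5.2040
β=52°: printed 6.5430 | uniform 5.8500, cycloidal 7.0088, simple-harmonic 6.5430
β=60°: printed 7.6820 | uniform 6.7500, cycloidal 8.1824, simple-harmonic 7.6820
only one law matches every sample → simple-harmonic

simple-harmonic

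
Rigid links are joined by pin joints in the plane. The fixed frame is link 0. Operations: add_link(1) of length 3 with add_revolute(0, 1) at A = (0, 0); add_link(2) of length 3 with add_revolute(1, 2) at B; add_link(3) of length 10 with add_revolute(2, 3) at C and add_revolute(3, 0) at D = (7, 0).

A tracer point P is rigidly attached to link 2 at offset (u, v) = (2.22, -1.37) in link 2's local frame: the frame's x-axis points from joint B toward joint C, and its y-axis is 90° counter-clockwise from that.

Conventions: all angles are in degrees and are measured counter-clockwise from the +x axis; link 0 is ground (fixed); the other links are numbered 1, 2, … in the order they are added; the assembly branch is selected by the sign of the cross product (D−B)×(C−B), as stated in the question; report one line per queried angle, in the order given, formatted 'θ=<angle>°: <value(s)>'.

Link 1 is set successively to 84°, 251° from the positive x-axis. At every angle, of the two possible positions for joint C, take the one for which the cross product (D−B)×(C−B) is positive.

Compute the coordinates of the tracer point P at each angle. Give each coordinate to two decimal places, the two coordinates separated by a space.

A=(0,0), D=(7.00,0)
θ=84°: B = A + 3.00·(cos84°, sin84°) = (0.3136, 2.9836)
θ=84°: |BD| = 7.3219
θ=84°: circle(B,3.00) ∩ circle(D,10.00): a=-2.5533, h=1.5750
θ=84°:   candidates: C₊=(-1.3764,5.4623) cross=11.532; C₋=(-2.6599,2.5857) cross=-11.532
θ=84°:   branch + wants cross > 0 → take C=(-1.3764,5.4623) (cross=11.532)
θ=84°: ex = (C−B)/|BC| = (-0.5633,0.8262); ey = (-0.8262,-0.5633)
θ=84°: P = B + 2.22·ex + -1.37·ey = (0.1950,5.5896)
θ=251°: B = A + 3.00·(cos251°, sin251°) = (-0.9767, -2.8366)
θ=251°: |BD| = 8.4660
θ=251°: circle(B,3.00) ∩ circle(D,10.00): a=-1.1414, h=2.7744
θ=251°:   candidates: C₊=(-2.9817,-0.6050) cross=23.488; C₋=(-1.1226,-5.8330) cross=-23.488
θ=251°:   branch + wants cross > 0 → take C=(-2.9817,-0.6050) (cross=23.488)
θ=251°: ex = (C−B)/|BC| = (-0.6683,0.7439); ey = (-0.7439,-0.6683)
θ=251°: P = B + 2.22·ex + -1.37·ey = (-1.4413,-0.2696)

θ=84°: 0.19 5.59
θ=251°: -1.44 -0.27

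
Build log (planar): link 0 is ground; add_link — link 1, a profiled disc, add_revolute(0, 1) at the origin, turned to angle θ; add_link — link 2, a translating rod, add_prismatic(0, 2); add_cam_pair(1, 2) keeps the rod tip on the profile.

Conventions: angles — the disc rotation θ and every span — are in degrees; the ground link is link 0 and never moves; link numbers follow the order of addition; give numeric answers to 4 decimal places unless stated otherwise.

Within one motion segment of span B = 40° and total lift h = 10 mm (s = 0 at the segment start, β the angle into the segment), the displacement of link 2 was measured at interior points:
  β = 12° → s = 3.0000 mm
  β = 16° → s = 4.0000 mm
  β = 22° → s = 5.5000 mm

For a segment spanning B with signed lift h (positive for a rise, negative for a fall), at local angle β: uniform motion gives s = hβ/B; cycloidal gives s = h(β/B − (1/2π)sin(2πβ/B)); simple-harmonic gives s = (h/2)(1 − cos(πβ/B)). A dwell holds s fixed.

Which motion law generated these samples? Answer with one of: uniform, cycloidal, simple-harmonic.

candidates at β/B = r: uniform s = h·r (linear in β); cycloidal s = h·(r − sin(2πr)/(2π)); simple-harmonic s = (h/2)(1 − cos(πr))
β=12°: printed 3.0000 | uniform 3.0000, cycloidal 1.4863, simple-harmonic 2.0611
β=16°: printed 4.0000 | uniform 4.0000, cycloidal 3.0645, simple-harmonic 3.4549
β=22°: printed 5.5000 | uniform 5.5000, cycloidal 5.9918, simple-harmonic 5.7822
only one law matches every sample → uniform

uniform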